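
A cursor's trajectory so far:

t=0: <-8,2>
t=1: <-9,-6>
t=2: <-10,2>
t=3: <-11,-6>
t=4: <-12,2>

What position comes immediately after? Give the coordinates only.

The first coordinate changes by -1 each step, so at step 5 it is -8 + 5·(-1) = -13.
The second coordinate repeats the cycle [2, -6] with period 2; step 5 mod 2 = 1, giving -6.

<-13,-6>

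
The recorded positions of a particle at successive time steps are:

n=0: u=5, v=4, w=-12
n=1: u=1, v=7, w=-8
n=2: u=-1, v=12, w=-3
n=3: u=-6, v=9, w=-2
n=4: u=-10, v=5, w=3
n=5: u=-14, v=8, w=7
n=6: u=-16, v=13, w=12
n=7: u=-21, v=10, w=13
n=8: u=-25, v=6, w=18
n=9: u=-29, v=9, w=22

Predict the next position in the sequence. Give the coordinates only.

u=-31, v=14, w=27

Step-to-step displacements: (-4, +3, +4), (-2, +5, +5), (-5, -3, +1), (-4, -4, +5), (-4, +3, +4), (-2, +5, +5), (-5, -3, +1), (-4, -4, +5), (-4, +3, +4) — a repeating cycle of length 4.
step 10: apply (-2, +5, +5) → u=-31, v=14, w=27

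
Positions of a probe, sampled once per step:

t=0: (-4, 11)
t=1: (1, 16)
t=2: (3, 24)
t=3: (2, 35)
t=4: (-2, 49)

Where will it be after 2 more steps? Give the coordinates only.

Taking differences between consecutive positions: (+5, +5), (+2, +8), (-1, +11), (-4, +14). These grow by (-3, +3) each step.
step 5: (-2, 49) + (-7, +17) → (-9, 66)
step 6: (-9, 66) + (-10, +20) → (-19, 86)

(-19, 86)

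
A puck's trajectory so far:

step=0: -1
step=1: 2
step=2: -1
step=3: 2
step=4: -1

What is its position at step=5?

Step-to-step displacements: +3, -3, +3, -3; each is -1× the previous.
step 5: -1 + 3 → 2

2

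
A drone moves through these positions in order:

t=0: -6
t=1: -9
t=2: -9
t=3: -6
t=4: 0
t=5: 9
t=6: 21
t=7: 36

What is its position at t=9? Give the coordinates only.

75

Successive displacements: -3, +0, +3, +6, +9, +12, +15 — each changes by +3.
step 8: 36 + 18 → 54
step 9: 54 + 21 → 75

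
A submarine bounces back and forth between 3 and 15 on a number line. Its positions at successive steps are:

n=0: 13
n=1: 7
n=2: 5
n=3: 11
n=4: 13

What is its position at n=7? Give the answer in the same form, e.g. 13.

11

The value travels 6 per step and bounces off the walls at 3 and 15.
  step 5: 13 → 7
  step 6: 7 → 5
  step 7: 5 → 11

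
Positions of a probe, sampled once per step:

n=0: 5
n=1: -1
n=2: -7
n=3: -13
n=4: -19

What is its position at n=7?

The position changes by -6 every step.
step 5: -19 − 6 → -25
step 6: -25 − 6 → -31
step 7: -31 − 6 → -37

-37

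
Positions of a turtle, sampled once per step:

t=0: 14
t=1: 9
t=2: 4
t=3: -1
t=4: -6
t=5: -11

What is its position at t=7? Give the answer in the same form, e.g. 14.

-21

Each step adds -5 to the position.
step 6: -11 − 5 → -16
step 7: -16 − 5 → -21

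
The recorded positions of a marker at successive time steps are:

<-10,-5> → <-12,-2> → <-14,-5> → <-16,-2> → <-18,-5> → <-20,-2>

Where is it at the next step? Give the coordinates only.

First: linear, -2 per step → -22 at step 6.
Second: cycles through -5, -2 every 2 steps. Step 6 lands at position 0 of the cycle → -5.

<-22,-5>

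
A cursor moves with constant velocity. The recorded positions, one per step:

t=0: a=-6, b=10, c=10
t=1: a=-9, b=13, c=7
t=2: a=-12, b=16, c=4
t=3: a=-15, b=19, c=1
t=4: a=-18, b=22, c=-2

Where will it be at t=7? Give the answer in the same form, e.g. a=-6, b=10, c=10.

a=-27, b=31, c=-11

The position changes by (-3, +3, -3) every step.
step 5: a=-18, b=22, c=-2 + (-3, +3, -3) → a=-21, b=25, c=-5
step 6: a=-21, b=25, c=-5 + (-3, +3, -3) → a=-24, b=28, c=-8
step 7: a=-24, b=28, c=-8 + (-3, +3, -3) → a=-27, b=31, c=-11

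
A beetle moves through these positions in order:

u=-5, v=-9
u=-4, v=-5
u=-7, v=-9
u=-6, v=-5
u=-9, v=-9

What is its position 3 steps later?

Differencing gives (+1, +4), (-3, -4), (+1, +4), (-3, -4). This is the pattern (+1, +4), (-3, -4) repeated.
step 5: apply (+1, +4) → u=-8, v=-5
step 6: apply (-3, -4) → u=-11, v=-9
step 7: apply (+1, +4) → u=-10, v=-5

u=-10, v=-5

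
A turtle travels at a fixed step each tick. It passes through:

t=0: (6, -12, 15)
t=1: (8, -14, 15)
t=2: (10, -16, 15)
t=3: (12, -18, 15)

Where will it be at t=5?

(16, -22, 15)

Each step adds (+2, -2, +0) to the position.
step 4: (12, -18, 15) + (+2, -2, +0) → (14, -20, 15)
step 5: (14, -20, 15) + (+2, -2, +0) → (16, -22, 15)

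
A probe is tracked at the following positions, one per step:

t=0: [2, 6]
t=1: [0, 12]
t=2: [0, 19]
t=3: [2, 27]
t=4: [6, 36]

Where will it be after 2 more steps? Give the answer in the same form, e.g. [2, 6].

Successive displacements: [-2, +6], [+0, +7], [+2, +8], [+4, +9] — each changes by [+2, +1].
step 5: [6, 36] + [+6, +10] → [12, 46]
step 6: [12, 46] + [+8, +11] → [20, 57]

[20, 57]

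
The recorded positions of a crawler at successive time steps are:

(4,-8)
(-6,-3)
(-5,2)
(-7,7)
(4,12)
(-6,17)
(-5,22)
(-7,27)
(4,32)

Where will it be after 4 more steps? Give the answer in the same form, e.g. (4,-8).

(4,52)

First: cycles through 4, -6, -5, -7 every 4 steps. Step 12 lands at position 0 of the cycle → 4.
Second: linear, +5 per step → 52 at step 12.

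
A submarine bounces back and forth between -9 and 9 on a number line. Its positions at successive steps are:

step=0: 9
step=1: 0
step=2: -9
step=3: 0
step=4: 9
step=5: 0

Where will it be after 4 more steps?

0

The value travels 9 per step and bounces off the walls at -9 and 9.
  step 6: 0 → -9
  step 7: -9 → 0
  step 8: 0 → 9
  step 9: 9 → 0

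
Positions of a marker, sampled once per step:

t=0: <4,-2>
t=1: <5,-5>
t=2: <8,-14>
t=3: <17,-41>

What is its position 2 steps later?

Consecutive displacements <+1,-3>, <+3,-9>, <+9,-27> scale by a factor of 3 each step.
step 4: <17,-41> + <+27,-81> → <44,-122>
step 5: <44,-122> + <+81,-243> → <125,-365>

<125,-365>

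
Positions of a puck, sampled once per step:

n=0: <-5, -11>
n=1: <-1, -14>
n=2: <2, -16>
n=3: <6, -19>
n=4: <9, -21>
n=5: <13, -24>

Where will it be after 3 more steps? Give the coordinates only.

<23, -31>

Step-to-step displacements: <+4, -3>, <+3, -2>, <+4, -3>, <+3, -2>, <+4, -3> — a repeating cycle of length 2.
step 6: apply <+3, -2> → <16, -26>
step 7: apply <+4, -3> → <20, -29>
step 8: apply <+3, -2> → <23, -31>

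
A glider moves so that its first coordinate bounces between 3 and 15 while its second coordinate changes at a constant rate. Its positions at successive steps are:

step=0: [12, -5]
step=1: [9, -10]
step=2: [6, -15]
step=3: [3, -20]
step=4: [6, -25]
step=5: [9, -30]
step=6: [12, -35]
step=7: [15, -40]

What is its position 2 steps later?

The first coordinate travels 3 per step and bounces off the walls at 3 and 15.
  step 8: 15 → 12
  step 9: 12 → 9
The second coordinate changes by -5 each step: at step 9 it is -50.

[9, -50]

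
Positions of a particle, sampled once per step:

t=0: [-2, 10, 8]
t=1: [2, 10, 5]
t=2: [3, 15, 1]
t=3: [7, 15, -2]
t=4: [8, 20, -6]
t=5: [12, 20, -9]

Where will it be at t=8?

[18, 30, -20]

Differencing gives [+4, +0, -3], [+1, +5, -4], [+4, +0, -3], [+1, +5, -4], [+4, +0, -3]. This is the pattern [+4, +0, -3], [+1, +5, -4] repeated.
step 6: apply [+1, +5, -4] → [13, 25, -13]
step 7: apply [+4, +0, -3] → [17, 25, -16]
step 8: apply [+1, +5, -4] → [18, 30, -20]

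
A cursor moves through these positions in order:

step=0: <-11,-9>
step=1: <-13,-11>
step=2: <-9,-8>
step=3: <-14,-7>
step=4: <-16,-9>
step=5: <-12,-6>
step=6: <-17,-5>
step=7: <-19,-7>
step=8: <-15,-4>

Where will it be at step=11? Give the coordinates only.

Differencing gives <-2,-2>, <+4,+3>, <-5,+1>, <-2,-2>, <+4,+3>, <-5,+1>, <-2,-2>, <+4,+3>. This is the pattern <-2,-2>, <+4,+3>, <-5,+1> repeated.
step 9: apply <-5,+1> → <-20,-3>
step 10: apply <-2,-2> → <-22,-5>
step 11: apply <+4,+3> → <-18,-2>

<-18,-2>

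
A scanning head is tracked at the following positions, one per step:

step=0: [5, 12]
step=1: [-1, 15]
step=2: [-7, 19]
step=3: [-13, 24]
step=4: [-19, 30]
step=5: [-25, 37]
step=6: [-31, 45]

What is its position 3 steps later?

[-49, 75]

Successive displacements: [-6, +3], [-6, +4], [-6, +5], [-6, +6], [-6, +7], [-6, +8] — each changes by [+0, +1].
step 7: [-31, 45] + [-6, +9] → [-37, 54]
step 8: [-37, 54] + [-6, +10] → [-43, 64]
step 9: [-43, 64] + [-6, +11] → [-49, 75]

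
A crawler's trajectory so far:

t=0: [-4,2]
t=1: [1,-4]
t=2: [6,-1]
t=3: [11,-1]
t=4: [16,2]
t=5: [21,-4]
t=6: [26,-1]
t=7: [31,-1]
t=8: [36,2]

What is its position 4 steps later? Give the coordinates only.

[56,2]

The first coordinate changes by +5 each step, so at step 12 it is -4 + 12·(5) = 56.
The second coordinate repeats the cycle [2, -4, -1, -1] with period 4; step 12 mod 4 = 0, giving 2.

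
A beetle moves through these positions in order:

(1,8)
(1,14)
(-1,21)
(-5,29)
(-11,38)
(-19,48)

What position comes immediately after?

(-29,59)

Taking differences between consecutive positions: (+0,+6), (-2,+7), (-4,+8), (-6,+9), (-8,+10). These grow by (-2,+1) each step.
step 6: (-19,48) + (-10,+11) → (-29,59)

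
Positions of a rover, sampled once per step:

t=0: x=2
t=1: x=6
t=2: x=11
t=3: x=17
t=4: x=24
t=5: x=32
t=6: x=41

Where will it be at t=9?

x=74

Successive displacements: +4, +5, +6, +7, +8, +9 — each changes by +1.
step 7: 41 + 10 → x=51
step 8: 51 + 11 → x=62
step 9: 62 + 12 → x=74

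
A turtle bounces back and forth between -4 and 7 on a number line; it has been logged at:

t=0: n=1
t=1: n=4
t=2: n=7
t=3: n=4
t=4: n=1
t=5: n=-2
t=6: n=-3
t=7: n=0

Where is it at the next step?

n=3

The value reflects between -4 and 7, moving 3 per step.
  step 8: 0 → 3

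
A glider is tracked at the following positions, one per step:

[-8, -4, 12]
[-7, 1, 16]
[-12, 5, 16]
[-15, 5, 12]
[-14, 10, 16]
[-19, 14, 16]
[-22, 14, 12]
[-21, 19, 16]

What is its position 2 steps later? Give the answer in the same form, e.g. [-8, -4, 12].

Differencing gives [+1, +5, +4], [-5, +4, +0], [-3, +0, -4], [+1, +5, +4], [-5, +4, +0], [-3, +0, -4], [+1, +5, +4]. This is the pattern [+1, +5, +4], [-5, +4, +0], [-3, +0, -4] repeated.
step 8: apply [-5, +4, +0] → [-26, 23, 16]
step 9: apply [-3, +0, -4] → [-29, 23, 12]

[-29, 23, 12]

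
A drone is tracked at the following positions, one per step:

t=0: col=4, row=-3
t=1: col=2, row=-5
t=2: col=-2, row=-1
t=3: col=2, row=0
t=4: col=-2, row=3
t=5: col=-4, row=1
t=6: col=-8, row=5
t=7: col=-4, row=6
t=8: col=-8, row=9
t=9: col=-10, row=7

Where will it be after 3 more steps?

col=-14, row=15

Step-to-step displacements: (-2, -2), (-4, +4), (+4, +1), (-4, +3), (-2, -2), (-4, +4), (+4, +1), (-4, +3), (-2, -2) — a repeating cycle of length 4.
step 10: apply (-4, +4) → col=-14, row=11
step 11: apply (+4, +1) → col=-10, row=12
step 12: apply (-4, +3) → col=-14, row=15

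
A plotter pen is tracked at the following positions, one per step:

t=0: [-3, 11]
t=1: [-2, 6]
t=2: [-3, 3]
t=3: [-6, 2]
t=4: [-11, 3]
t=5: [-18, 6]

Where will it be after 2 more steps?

Successive displacements: [+1, -5], [-1, -3], [-3, -1], [-5, +1], [-7, +3] — each changes by [-2, +2].
step 6: [-18, 6] + [-9, +5] → [-27, 11]
step 7: [-27, 11] + [-11, +7] → [-38, 18]

[-38, 18]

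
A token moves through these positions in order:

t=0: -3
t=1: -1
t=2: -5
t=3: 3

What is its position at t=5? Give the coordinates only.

19

Consecutive displacements +2, -4, +8 scale by a factor of -2 each step.
step 4: 3 − 16 → -13
step 5: -13 + 32 → 19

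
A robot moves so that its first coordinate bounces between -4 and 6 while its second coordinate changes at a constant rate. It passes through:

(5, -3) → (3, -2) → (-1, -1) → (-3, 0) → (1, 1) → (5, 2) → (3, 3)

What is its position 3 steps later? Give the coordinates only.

(1, 6)

The first coordinate travels 4 per step and bounces off the walls at -4 and 6.
  step 7: 3 → -1
  step 8: -1 → -3
  step 9: -3 → 1
The second coordinate changes by +1 each step: at step 9 it is 6.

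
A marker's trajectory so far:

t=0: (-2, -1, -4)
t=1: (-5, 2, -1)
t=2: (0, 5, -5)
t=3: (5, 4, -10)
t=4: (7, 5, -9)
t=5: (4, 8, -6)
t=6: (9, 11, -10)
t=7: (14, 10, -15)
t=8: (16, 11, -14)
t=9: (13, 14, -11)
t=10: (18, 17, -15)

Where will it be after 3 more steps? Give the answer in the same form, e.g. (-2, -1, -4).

(22, 20, -16)

The moves between consecutive positions are (-3, +3, +3), (+5, +3, -4), (+5, -1, -5), (+2, +1, +1), (-3, +3, +3), (+5, +3, -4), (+5, -1, -5), (+2, +1, +1), (-3, +3, +3), (+5, +3, -4); they repeat the 4-cycle [(-3, +3, +3), (+5, +3, -4), (+5, -1, -5), (+2, +1, +1)].
step 11: apply (+5, -1, -5) → (23, 16, -20)
step 12: apply (+2, +1, +1) → (25, 17, -19)
step 13: apply (-3, +3, +3) → (22, 20, -16)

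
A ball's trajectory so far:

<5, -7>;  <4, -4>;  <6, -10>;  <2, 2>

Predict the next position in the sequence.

<10, -22>

Consecutive displacements <-1, +3>, <+2, -6>, <-4, +12> scale by a factor of -2 each step.
step 4: <2, 2> + <+8, -24> → <10, -22>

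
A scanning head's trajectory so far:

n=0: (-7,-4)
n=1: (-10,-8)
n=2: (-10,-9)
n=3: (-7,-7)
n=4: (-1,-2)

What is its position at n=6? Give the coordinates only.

First differences are (-3,-4), (+0,-1), (+3,+2), (+6,+5); their common second difference is (+3,+3) (constant acceleration).
step 5: (-1,-2) + (+9,+8) → (8,6)
step 6: (8,6) + (+12,+11) → (20,17)

(20,17)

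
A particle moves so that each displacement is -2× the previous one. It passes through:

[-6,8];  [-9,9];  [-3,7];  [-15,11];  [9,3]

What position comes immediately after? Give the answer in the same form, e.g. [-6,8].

Step-to-step displacements: [-3,+1], [+6,-2], [-12,+4], [+24,-8]; each is -2× the previous.
step 5: [9,3] + [-48,+16] → [-39,19]

[-39,19]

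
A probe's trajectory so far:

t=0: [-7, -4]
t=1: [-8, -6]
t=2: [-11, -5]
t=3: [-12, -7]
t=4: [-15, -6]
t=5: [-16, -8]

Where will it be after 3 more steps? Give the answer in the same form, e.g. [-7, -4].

The moves between consecutive positions are [-1, -2], [-3, +1], [-1, -2], [-3, +1], [-1, -2]; they repeat the 2-cycle [[-1, -2], [-3, +1]].
step 6: apply [-3, +1] → [-19, -7]
step 7: apply [-1, -2] → [-20, -9]
step 8: apply [-3, +1] → [-23, -8]

[-23, -8]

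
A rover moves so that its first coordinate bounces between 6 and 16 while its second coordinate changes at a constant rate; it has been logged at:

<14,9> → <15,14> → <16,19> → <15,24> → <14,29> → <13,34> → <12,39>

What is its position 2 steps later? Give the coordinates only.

The first coordinate travels 1 per step and bounces off the walls at 6 and 16.
  step 7: 12 → 11
  step 8: 11 → 10
The second coordinate changes by +5 each step: at step 8 it is 49.

<10,49>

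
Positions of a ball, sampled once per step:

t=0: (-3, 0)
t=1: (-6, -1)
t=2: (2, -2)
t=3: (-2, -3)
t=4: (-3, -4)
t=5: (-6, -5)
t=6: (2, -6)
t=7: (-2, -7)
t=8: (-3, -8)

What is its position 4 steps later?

The first coordinate repeats the cycle [-3, -6, 2, -2] with period 4; step 12 mod 4 = 0, giving -3.
The second coordinate changes by -1 each step, so at step 12 it is 0 + 12·(-1) = -12.

(-3, -12)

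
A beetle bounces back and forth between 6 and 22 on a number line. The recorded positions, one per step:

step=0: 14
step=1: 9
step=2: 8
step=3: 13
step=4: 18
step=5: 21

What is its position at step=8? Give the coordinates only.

6

The value reflects between 6 and 22, moving 5 per step.
  step 6: 21 → 16
  step 7: 16 → 11
  step 8: 11 → 6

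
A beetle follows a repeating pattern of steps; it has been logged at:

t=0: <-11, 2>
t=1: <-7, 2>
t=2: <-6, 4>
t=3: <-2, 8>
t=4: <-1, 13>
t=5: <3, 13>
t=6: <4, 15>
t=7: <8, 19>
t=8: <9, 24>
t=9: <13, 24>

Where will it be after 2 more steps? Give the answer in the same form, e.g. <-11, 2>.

<18, 30>

The moves between consecutive positions are <+4, +0>, <+1, +2>, <+4, +4>, <+1, +5>, <+4, +0>, <+1, +2>, <+4, +4>, <+1, +5>, <+4, +0>; they repeat the 4-cycle [<+4, +0>, <+1, +2>, <+4, +4>, <+1, +5>].
step 10: apply <+1, +2> → <14, 26>
step 11: apply <+4, +4> → <18, 30>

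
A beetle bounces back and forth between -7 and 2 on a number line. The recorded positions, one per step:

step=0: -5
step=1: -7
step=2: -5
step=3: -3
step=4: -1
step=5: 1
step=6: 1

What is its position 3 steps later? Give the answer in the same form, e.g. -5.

-5

The value reflects between -7 and 2, moving 2 per step.
  step 7: 1 → -1
  step 8: -1 → -3
  step 9: -3 → -5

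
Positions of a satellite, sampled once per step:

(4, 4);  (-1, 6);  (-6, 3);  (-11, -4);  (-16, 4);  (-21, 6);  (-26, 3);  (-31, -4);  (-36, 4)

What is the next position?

The first coordinate changes by -5 each step, so at step 9 it is 4 + 9·(-5) = -41.
The second coordinate repeats the cycle [4, 6, 3, -4] with period 4; step 9 mod 4 = 1, giving 6.

(-41, 6)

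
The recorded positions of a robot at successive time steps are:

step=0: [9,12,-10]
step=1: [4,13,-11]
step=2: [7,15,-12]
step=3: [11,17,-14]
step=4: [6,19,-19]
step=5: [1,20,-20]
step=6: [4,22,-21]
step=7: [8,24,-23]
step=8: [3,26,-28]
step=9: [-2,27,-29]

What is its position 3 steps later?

[0,33,-37]

Step-to-step displacements: [-5,+1,-1], [+3,+2,-1], [+4,+2,-2], [-5,+2,-5], [-5,+1,-1], [+3,+2,-1], [+4,+2,-2], [-5,+2,-5], [-5,+1,-1] — a repeating cycle of length 4.
step 10: apply [+3,+2,-1] → [1,29,-30]
step 11: apply [+4,+2,-2] → [5,31,-32]
step 12: apply [-5,+2,-5] → [0,33,-37]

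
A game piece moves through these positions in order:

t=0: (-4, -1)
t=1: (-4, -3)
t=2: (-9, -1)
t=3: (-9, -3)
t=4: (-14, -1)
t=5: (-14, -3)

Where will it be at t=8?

Step-to-step displacements: (+0, -2), (-5, +2), (+0, -2), (-5, +2), (+0, -2) — a repeating cycle of length 2.
step 6: apply (-5, +2) → (-19, -1)
step 7: apply (+0, -2) → (-19, -3)
step 8: apply (-5, +2) → (-24, -1)

(-24, -1)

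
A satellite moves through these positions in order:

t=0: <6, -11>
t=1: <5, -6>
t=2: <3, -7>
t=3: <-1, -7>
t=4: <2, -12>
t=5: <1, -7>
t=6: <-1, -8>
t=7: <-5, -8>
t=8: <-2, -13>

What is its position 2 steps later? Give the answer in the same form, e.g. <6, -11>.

<-5, -9>

The moves between consecutive positions are <-1, +5>, <-2, -1>, <-4, +0>, <+3, -5>, <-1, +5>, <-2, -1>, <-4, +0>, <+3, -5>; they repeat the 4-cycle [<-1, +5>, <-2, -1>, <-4, +0>, <+3, -5>].
step 9: apply <-1, +5> → <-3, -8>
step 10: apply <-2, -1> → <-5, -9>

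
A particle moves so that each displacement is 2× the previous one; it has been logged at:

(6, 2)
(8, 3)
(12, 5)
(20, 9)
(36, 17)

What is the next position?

(68, 33)

Step-to-step displacements: (+2, +1), (+4, +2), (+8, +4), (+16, +8); each is 2× the previous.
step 5: (36, 17) + (+32, +16) → (68, 33)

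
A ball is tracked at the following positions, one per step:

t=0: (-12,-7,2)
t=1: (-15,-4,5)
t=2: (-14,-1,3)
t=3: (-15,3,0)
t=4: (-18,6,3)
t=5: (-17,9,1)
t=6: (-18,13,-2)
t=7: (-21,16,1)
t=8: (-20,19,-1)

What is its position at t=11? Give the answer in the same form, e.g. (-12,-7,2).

The moves between consecutive positions are (-3,+3,+3), (+1,+3,-2), (-1,+4,-3), (-3,+3,+3), (+1,+3,-2), (-1,+4,-3), (-3,+3,+3), (+1,+3,-2); they repeat the 3-cycle [(-3,+3,+3), (+1,+3,-2), (-1,+4,-3)].
step 9: apply (-1,+4,-3) → (-21,23,-4)
step 10: apply (-3,+3,+3) → (-24,26,-1)
step 11: apply (+1,+3,-2) → (-23,29,-3)

(-23,29,-3)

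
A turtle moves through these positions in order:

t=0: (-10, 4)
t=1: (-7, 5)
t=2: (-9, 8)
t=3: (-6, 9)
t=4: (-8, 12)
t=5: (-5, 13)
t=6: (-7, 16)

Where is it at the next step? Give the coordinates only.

The moves between consecutive positions are (+3, +1), (-2, +3), (+3, +1), (-2, +3), (+3, +1), (-2, +3); they repeat the 2-cycle [(+3, +1), (-2, +3)].
step 7: apply (+3, +1) → (-4, 17)

(-4, 17)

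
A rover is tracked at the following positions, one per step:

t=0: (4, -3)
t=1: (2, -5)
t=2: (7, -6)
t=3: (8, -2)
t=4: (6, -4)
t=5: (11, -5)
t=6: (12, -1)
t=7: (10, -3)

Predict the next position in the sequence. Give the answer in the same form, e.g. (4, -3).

(15, -4)

Step-to-step displacements: (-2, -2), (+5, -1), (+1, +4), (-2, -2), (+5, -1), (+1, +4), (-2, -2) — a repeating cycle of length 3.
step 8: apply (+5, -1) → (15, -4)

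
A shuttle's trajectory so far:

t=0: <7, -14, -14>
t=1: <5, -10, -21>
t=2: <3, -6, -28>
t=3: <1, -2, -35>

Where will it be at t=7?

Each step adds <-2, +4, -7> to the position.
step 4: <1, -2, -35> + <-2, +4, -7> → <-1, 2, -42>
step 5: <-1, 2, -42> + <-2, +4, -7> → <-3, 6, -49>
step 6: <-3, 6, -49> + <-2, +4, -7> → <-5, 10, -56>
step 7: <-5, 10, -56> + <-2, +4, -7> → <-7, 14, -63>

<-7, 14, -63>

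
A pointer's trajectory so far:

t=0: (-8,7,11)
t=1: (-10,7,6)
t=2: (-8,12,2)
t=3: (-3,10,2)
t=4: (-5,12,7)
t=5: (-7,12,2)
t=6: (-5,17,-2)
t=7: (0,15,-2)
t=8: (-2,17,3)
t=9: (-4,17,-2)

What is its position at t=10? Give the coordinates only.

(-2,22,-6)

Step-to-step displacements: (-2,+0,-5), (+2,+5,-4), (+5,-2,+0), (-2,+2,+5), (-2,+0,-5), (+2,+5,-4), (+5,-2,+0), (-2,+2,+5), (-2,+0,-5) — a repeating cycle of length 4.
step 10: apply (+2,+5,-4) → (-2,22,-6)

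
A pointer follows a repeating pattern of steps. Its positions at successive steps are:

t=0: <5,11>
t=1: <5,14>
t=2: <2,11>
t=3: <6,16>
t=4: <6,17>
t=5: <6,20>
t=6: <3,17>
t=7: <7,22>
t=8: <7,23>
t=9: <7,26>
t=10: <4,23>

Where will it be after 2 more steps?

<8,29>

Differencing gives <+0,+3>, <-3,-3>, <+4,+5>, <+0,+1>, <+0,+3>, <-3,-3>, <+4,+5>, <+0,+1>, <+0,+3>, <-3,-3>. This is the pattern <+0,+3>, <-3,-3>, <+4,+5>, <+0,+1> repeated.
step 11: apply <+4,+5> → <8,28>
step 12: apply <+0,+1> → <8,29>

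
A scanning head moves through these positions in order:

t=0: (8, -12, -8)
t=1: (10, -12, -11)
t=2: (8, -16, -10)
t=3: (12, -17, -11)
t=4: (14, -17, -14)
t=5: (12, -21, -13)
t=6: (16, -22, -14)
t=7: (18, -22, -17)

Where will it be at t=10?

(22, -27, -20)

Differencing gives (+2, +0, -3), (-2, -4, +1), (+4, -1, -1), (+2, +0, -3), (-2, -4, +1), (+4, -1, -1), (+2, +0, -3). This is the pattern (+2, +0, -3), (-2, -4, +1), (+4, -1, -1) repeated.
step 8: apply (-2, -4, +1) → (16, -26, -16)
step 9: apply (+4, -1, -1) → (20, -27, -17)
step 10: apply (+2, +0, -3) → (22, -27, -20)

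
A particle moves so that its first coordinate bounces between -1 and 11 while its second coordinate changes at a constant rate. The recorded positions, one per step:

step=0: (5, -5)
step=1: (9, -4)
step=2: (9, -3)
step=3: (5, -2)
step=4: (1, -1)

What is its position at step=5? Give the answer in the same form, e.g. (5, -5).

The first coordinate reflects between -1 and 11, moving 4 per step.
  step 5: 1 → 1
The second coordinate changes by +1 each step: at step 5 it is 0.

(1, 0)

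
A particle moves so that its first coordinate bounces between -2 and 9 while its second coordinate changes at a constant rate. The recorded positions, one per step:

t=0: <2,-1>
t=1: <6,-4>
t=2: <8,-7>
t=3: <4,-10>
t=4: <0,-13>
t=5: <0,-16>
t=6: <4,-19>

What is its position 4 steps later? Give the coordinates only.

<-2,-31>

The first coordinate travels 4 per step and bounces off the walls at -2 and 9.
  step 7: 4 → 8
  step 8: 8 → 6
  step 9: 6 → 2
  step 10: 2 → -2
The second coordinate changes by -3 each step: at step 10 it is -31.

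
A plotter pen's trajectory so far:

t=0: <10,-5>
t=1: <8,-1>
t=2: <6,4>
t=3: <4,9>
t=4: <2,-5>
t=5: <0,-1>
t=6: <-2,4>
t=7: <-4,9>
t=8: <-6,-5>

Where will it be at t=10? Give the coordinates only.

The first coordinate changes by -2 each step, so at step 10 it is 10 + 10·(-2) = -10.
The second coordinate repeats the cycle [-5, -1, 4, 9] with period 4; step 10 mod 4 = 2, giving 4.

<-10,4>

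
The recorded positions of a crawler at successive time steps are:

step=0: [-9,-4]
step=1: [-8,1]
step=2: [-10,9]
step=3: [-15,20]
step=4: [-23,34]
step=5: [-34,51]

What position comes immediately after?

[-48,71]

Successive displacements: [+1,+5], [-2,+8], [-5,+11], [-8,+14], [-11,+17] — each changes by [-3,+3].
step 6: [-34,51] + [-14,+20] → [-48,71]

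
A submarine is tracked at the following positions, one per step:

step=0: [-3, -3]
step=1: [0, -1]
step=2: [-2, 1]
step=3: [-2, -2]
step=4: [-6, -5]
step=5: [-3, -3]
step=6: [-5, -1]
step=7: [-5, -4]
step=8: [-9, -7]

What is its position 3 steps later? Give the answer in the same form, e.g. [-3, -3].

[-8, -6]

The moves between consecutive positions are [+3, +2], [-2, +2], [+0, -3], [-4, -3], [+3, +2], [-2, +2], [+0, -3], [-4, -3]; they repeat the 4-cycle [[+3, +2], [-2, +2], [+0, -3], [-4, -3]].
step 9: apply [+3, +2] → [-6, -5]
step 10: apply [-2, +2] → [-8, -3]
step 11: apply [+0, -3] → [-8, -6]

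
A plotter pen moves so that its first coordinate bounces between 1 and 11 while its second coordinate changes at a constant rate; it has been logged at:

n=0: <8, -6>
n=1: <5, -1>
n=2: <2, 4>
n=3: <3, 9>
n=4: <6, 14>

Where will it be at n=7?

<7, 29>

The first coordinate travels 3 per step and bounces off the walls at 1 and 11.
  step 5: 6 → 9
  step 6: 9 → 10
  step 7: 10 → 7
The second coordinate changes by +5 each step: at step 7 it is 29.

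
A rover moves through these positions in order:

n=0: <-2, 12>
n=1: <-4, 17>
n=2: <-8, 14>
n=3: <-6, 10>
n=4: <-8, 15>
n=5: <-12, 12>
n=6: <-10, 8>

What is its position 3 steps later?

Differencing gives <-2, +5>, <-4, -3>, <+2, -4>, <-2, +5>, <-4, -3>, <+2, -4>. This is the pattern <-2, +5>, <-4, -3>, <+2, -4> repeated.
step 7: apply <-2, +5> → <-12, 13>
step 8: apply <-4, -3> → <-16, 10>
step 9: apply <+2, -4> → <-14, 6>

<-14, 6>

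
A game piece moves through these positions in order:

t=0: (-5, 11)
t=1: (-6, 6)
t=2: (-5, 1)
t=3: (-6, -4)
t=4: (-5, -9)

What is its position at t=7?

First: cycles through -5, -6 every 2 steps. Step 7 lands at position 1 of the cycle → -6.
Second: linear, -5 per step → -24 at step 7.

(-6, -24)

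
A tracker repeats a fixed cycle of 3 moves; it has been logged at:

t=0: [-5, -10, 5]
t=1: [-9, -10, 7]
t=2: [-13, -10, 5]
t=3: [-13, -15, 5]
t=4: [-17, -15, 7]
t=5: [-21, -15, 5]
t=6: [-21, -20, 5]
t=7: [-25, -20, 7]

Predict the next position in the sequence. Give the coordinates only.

Step-to-step displacements: [-4, +0, +2], [-4, +0, -2], [+0, -5, +0], [-4, +0, +2], [-4, +0, -2], [+0, -5, +0], [-4, +0, +2] — a repeating cycle of length 3.
step 8: apply [-4, +0, -2] → [-29, -20, 5]

[-29, -20, 5]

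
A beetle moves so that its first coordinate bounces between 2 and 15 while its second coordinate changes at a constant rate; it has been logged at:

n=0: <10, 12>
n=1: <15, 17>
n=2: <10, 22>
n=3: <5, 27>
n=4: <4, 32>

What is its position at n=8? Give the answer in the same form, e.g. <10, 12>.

The first coordinate reflects between 2 and 15, moving 5 per step.
  step 5: 4 → 9
  step 6: 9 → 14
  step 7: 14 → 11
  step 8: 11 → 6
The second coordinate changes by +5 each step: at step 8 it is 52.

<6, 52>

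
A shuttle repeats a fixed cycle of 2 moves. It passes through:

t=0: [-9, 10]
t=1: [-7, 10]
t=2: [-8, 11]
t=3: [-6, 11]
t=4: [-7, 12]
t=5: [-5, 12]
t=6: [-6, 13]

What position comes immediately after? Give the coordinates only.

[-4, 13]

Step-to-step displacements: [+2, +0], [-1, +1], [+2, +0], [-1, +1], [+2, +0], [-1, +1] — a repeating cycle of length 2.
step 7: apply [+2, +0] → [-4, 13]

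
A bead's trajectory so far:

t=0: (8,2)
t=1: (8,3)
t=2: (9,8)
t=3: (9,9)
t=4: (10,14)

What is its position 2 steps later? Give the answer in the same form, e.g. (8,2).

(11,20)

Step-to-step displacements: (+0,+1), (+1,+5), (+0,+1), (+1,+5) — a repeating cycle of length 2.
step 5: apply (+0,+1) → (10,15)
step 6: apply (+1,+5) → (11,20)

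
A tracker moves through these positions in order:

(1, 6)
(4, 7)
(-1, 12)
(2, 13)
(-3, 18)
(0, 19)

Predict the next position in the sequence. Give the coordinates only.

(-5, 24)

Step-to-step displacements: (+3, +1), (-5, +5), (+3, +1), (-5, +5), (+3, +1) — a repeating cycle of length 2.
step 6: apply (-5, +5) → (-5, 24)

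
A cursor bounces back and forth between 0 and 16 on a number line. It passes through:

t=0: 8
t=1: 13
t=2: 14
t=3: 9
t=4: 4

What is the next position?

1

The value travels 5 per step and bounces off the walls at 0 and 16.
  step 5: 4 → 1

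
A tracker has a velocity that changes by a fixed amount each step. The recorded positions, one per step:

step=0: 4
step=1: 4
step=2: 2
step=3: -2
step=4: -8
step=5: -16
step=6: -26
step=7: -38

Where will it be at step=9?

-68

First differences are +0, -2, -4, -6, -8, -10, -12; their common second difference is -2 (constant acceleration).
step 8: -38 − 14 → -52
step 9: -52 − 16 → -68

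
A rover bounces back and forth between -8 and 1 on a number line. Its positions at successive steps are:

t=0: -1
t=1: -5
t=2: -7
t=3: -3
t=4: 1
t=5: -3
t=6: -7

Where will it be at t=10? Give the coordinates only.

The value reflects between -8 and 1, moving 4 per step.
  step 7: -7 → -5
  step 8: -5 → -1
  step 9: -1 → -1
  step 10: -1 → -5

-5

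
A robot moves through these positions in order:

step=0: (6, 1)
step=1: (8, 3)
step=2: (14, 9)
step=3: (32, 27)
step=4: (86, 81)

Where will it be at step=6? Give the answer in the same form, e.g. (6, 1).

Consecutive displacements (+2, +2), (+6, +6), (+18, +18), (+54, +54) scale by a factor of 3 each step.
step 5: (86, 81) + (+162, +162) → (248, 243)
step 6: (248, 243) + (+486, +486) → (734, 729)

(734, 729)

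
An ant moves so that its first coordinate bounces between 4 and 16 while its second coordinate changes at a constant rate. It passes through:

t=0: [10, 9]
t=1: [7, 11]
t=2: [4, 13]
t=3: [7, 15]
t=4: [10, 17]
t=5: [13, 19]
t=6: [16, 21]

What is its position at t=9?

The first coordinate travels 3 per step and bounces off the walls at 4 and 16.
  step 7: 16 → 13
  step 8: 13 → 10
  step 9: 10 → 7
The second coordinate changes by +2 each step: at step 9 it is 27.

[7, 27]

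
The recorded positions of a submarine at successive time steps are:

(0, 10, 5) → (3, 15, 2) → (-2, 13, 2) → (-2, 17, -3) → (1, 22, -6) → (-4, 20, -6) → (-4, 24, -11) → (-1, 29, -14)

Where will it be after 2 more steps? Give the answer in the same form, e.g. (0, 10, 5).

The moves between consecutive positions are (+3, +5, -3), (-5, -2, +0), (+0, +4, -5), (+3, +5, -3), (-5, -2, +0), (+0, +4, -5), (+3, +5, -3); they repeat the 3-cycle [(+3, +5, -3), (-5, -2, +0), (+0, +4, -5)].
step 8: apply (-5, -2, +0) → (-6, 27, -14)
step 9: apply (+0, +4, -5) → (-6, 31, -19)

(-6, 31, -19)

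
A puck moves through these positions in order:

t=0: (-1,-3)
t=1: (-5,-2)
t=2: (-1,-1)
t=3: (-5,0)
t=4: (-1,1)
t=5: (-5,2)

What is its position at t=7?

The first coordinate repeats the cycle [-1, -5] with period 2; step 7 mod 2 = 1, giving -5.
The second coordinate changes by +1 each step, so at step 7 it is -3 + 7·(1) = 4.

(-5,4)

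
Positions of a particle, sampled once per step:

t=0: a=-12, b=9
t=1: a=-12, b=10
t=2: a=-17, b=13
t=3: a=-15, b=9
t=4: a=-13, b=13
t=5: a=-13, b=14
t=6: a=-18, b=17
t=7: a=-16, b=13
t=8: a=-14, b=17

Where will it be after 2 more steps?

The moves between consecutive positions are (+0,+1), (-5,+3), (+2,-4), (+2,+4), (+0,+1), (-5,+3), (+2,-4), (+2,+4); they repeat the 4-cycle [(+0,+1), (-5,+3), (+2,-4), (+2,+4)].
step 9: apply (+0,+1) → a=-14, b=18
step 10: apply (-5,+3) → a=-19, b=21

a=-19, b=21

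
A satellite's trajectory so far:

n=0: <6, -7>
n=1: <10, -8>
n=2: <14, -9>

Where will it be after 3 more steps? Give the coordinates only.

The position changes by <+4, -1> every step.
step 3: <14, -9> + <+4, -1> → <18, -10>
step 4: <18, -10> + <+4, -1> → <22, -11>
step 5: <22, -11> + <+4, -1> → <26, -12>

<26, -12>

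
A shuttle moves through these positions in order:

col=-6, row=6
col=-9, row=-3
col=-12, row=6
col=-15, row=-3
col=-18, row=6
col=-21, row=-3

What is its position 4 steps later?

The col coordinate changes by -3 each step, so at step 9 it is -6 + 9·(-3) = -33.
The row coordinate repeats the cycle [6, -3] with period 2; step 9 mod 2 = 1, giving -3.

col=-33, row=-3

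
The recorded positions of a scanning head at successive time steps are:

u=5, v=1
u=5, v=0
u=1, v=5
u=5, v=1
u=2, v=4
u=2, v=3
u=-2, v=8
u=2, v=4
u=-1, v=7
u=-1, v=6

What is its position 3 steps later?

u=-4, v=10

Step-to-step displacements: (+0,-1), (-4,+5), (+4,-4), (-3,+3), (+0,-1), (-4,+5), (+4,-4), (-3,+3), (+0,-1) — a repeating cycle of length 4.
step 10: apply (-4,+5) → u=-5, v=11
step 11: apply (+4,-4) → u=-1, v=7
step 12: apply (-3,+3) → u=-4, v=10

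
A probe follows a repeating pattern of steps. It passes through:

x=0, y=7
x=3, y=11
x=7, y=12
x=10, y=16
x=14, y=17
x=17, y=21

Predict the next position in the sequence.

Differencing gives (+3, +4), (+4, +1), (+3, +4), (+4, +1), (+3, +4). This is the pattern (+3, +4), (+4, +1) repeated.
step 6: apply (+4, +1) → x=21, y=22

x=21, y=22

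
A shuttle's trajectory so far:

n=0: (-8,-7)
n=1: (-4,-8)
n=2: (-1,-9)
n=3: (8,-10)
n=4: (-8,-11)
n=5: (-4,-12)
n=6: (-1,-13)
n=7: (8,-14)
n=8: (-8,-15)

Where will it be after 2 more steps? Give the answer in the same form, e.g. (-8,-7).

The first coordinate repeats the cycle [-8, -4, -1, 8] with period 4; step 10 mod 4 = 2, giving -1.
The second coordinate changes by -1 each step, so at step 10 it is -7 + 10·(-1) = -17.

(-1,-17)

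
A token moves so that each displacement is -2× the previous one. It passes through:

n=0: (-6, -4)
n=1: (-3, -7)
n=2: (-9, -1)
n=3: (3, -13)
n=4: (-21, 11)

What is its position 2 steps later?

Consecutive displacements (+3, -3), (-6, +6), (+12, -12), (-24, +24) scale by a factor of -2 each step.
step 5: (-21, 11) + (+48, -48) → (27, -37)
step 6: (27, -37) + (-96, +96) → (-69, 59)

(-69, 59)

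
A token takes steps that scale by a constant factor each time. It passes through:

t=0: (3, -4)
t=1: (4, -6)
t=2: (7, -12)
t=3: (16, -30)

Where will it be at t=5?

(124, -246)

Consecutive displacements (+1, -2), (+3, -6), (+9, -18) scale by a factor of 3 each step.
step 4: (16, -30) + (+27, -54) → (43, -84)
step 5: (43, -84) + (+81, -162) → (124, -246)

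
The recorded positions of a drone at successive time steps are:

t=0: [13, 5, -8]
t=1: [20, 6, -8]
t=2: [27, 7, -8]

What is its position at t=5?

Each step adds [+7, +1, +0] to the position.
step 3: [27, 7, -8] + [+7, +1, +0] → [34, 8, -8]
step 4: [34, 8, -8] + [+7, +1, +0] → [41, 9, -8]
step 5: [41, 9, -8] + [+7, +1, +0] → [48, 10, -8]

[48, 10, -8]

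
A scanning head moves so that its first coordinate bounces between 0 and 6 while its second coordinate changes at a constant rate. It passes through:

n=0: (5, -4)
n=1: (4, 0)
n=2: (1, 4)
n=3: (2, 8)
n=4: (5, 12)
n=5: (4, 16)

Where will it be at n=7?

(2, 24)

The first coordinate reflects between 0 and 6, moving 3 per step.
  step 6: 4 → 1
  step 7: 1 → 2
The second coordinate changes by +4 each step: at step 7 it is 24.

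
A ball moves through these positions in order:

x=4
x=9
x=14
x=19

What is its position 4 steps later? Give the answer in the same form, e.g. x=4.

Each step adds +5 to the position.
step 4: 19 + 5 → x=24
step 5: 24 + 5 → x=29
step 6: 29 + 5 → x=34
step 7: 34 + 5 → x=39

x=39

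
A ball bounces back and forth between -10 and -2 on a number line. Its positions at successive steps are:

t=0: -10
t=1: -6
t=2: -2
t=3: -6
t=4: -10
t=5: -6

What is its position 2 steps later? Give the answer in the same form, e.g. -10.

-6

The value reflects between -10 and -2, moving 4 per step.
  step 6: -6 → -2
  step 7: -2 → -6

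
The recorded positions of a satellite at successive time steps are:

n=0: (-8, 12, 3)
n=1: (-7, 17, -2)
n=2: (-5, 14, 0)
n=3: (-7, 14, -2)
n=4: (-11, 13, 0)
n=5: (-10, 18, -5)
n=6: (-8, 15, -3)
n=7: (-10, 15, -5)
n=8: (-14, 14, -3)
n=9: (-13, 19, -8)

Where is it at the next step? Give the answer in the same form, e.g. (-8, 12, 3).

The moves between consecutive positions are (+1, +5, -5), (+2, -3, +2), (-2, +0, -2), (-4, -1, +2), (+1, +5, -5), (+2, -3, +2), (-2, +0, -2), (-4, -1, +2), (+1, +5, -5); they repeat the 4-cycle [(+1, +5, -5), (+2, -3, +2), (-2, +0, -2), (-4, -1, +2)].
step 10: apply (+2, -3, +2) → (-11, 16, -6)

(-11, 16, -6)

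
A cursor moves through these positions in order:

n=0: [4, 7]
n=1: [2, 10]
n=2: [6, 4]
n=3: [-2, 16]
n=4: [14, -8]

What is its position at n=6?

[46, -56]

Consecutive displacements [-2, +3], [+4, -6], [-8, +12], [+16, -24] scale by a factor of -2 each step.
step 5: [14, -8] + [-32, +48] → [-18, 40]
step 6: [-18, 40] + [+64, -96] → [46, -56]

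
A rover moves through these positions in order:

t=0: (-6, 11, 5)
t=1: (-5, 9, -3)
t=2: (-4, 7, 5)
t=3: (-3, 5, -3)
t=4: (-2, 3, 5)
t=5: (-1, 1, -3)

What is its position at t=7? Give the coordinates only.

The first coordinate changes by +1 each step, so at step 7 it is -6 + 7·(1) = 1.
The second coordinate changes by -2 each step, so at step 7 it is 11 + 7·(-2) = -3.
The third coordinate repeats the cycle [5, -3] with period 2; step 7 mod 2 = 1, giving -3.

(1, -3, -3)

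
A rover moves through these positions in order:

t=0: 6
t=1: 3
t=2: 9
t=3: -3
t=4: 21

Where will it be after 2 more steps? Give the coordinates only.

69

The jumps are -3, +6, -12, +24 — a geometric progression with ratio -2.
step 5: 21 − 48 → -27
step 6: -27 + 96 → 69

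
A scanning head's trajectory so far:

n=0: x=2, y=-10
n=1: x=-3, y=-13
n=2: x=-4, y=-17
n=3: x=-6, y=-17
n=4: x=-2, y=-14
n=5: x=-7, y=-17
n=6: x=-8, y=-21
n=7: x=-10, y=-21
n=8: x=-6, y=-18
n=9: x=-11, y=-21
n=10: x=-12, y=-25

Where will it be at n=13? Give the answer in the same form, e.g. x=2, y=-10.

x=-15, y=-25

The moves between consecutive positions are (-5, -3), (-1, -4), (-2, +0), (+4, +3), (-5, -3), (-1, -4), (-2, +0), (+4, +3), (-5, -3), (-1, -4); they repeat the 4-cycle [(-5, -3), (-1, -4), (-2, +0), (+4, +3)].
step 11: apply (-2, +0) → x=-14, y=-25
step 12: apply (+4, +3) → x=-10, y=-22
step 13: apply (-5, -3) → x=-15, y=-25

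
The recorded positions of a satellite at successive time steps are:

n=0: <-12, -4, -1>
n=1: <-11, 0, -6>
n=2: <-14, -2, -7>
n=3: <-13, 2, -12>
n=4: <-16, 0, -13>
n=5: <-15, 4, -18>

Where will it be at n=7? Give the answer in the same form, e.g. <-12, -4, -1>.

Step-to-step displacements: <+1, +4, -5>, <-3, -2, -1>, <+1, +4, -5>, <-3, -2, -1>, <+1, +4, -5> — a repeating cycle of length 2.
step 6: apply <-3, -2, -1> → <-18, 2, -19>
step 7: apply <+1, +4, -5> → <-17, 6, -24>

<-17, 6, -24>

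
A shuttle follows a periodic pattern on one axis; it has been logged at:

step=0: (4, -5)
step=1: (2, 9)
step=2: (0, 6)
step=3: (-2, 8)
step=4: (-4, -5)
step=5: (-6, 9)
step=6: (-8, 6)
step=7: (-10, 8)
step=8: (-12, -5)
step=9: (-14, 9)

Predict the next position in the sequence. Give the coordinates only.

(-16, 6)

First: linear, -2 per step → -16 at step 10.
Second: cycles through -5, 9, 6, 8 every 4 steps. Step 10 lands at position 2 of the cycle → 6.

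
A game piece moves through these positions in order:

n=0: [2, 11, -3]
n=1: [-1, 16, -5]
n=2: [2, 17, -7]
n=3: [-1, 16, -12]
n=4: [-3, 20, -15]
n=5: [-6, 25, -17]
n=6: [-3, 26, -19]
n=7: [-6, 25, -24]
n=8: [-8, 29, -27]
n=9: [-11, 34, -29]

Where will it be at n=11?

Differencing gives [-3, +5, -2], [+3, +1, -2], [-3, -1, -5], [-2, +4, -3], [-3, +5, -2], [+3, +1, -2], [-3, -1, -5], [-2, +4, -3], [-3, +5, -2]. This is the pattern [-3, +5, -2], [+3, +1, -2], [-3, -1, -5], [-2, +4, -3] repeated.
step 10: apply [+3, +1, -2] → [-8, 35, -31]
step 11: apply [-3, -1, -5] → [-11, 34, -36]

[-11, 34, -36]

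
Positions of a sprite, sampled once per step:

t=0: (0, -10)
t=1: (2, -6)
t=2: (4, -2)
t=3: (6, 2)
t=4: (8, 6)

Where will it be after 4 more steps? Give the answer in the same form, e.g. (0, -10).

(16, 22)

Constant displacement of (+2, +4) per step.
step 5: (8, 6) + (+2, +4) → (10, 10)
step 6: (10, 10) + (+2, +4) → (12, 14)
step 7: (12, 14) + (+2, +4) → (14, 18)
step 8: (14, 18) + (+2, +4) → (16, 22)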